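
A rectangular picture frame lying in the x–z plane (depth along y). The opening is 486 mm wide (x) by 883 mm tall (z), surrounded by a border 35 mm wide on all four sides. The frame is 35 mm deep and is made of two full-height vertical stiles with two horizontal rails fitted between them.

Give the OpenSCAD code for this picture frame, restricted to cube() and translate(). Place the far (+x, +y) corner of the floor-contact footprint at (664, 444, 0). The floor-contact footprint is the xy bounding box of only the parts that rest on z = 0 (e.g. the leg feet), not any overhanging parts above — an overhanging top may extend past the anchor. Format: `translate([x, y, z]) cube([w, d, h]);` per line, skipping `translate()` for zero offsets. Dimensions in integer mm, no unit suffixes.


translate([108, 409, 0]) cube([35, 35, 953]);
translate([629, 409, 0]) cube([35, 35, 953]);
translate([143, 409, 0]) cube([486, 35, 35]);
translate([143, 409, 918]) cube([486, 35, 35]);


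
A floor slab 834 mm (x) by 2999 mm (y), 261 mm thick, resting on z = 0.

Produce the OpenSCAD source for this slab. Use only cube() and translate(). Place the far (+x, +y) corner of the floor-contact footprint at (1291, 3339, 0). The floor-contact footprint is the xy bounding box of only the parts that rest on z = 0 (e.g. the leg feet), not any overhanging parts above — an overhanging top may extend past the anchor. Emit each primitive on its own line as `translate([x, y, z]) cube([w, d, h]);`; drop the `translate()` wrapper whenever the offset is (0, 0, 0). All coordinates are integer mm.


translate([457, 340, 0]) cube([834, 2999, 261]);


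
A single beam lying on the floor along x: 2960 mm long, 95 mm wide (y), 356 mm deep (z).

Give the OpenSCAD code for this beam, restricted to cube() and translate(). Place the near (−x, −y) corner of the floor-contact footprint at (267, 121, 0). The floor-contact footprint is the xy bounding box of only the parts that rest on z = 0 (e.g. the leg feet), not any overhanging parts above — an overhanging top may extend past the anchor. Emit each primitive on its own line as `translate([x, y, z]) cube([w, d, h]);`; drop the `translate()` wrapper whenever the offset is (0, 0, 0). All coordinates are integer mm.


translate([267, 121, 0]) cube([2960, 95, 356]);


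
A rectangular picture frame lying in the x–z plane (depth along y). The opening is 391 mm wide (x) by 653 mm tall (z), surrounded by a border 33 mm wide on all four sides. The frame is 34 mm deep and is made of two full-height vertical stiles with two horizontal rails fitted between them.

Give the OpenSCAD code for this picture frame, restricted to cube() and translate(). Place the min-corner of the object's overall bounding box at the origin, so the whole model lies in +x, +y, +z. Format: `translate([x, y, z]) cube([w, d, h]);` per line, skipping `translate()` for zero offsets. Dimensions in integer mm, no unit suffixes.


cube([33, 34, 719]);
translate([424, 0, 0]) cube([33, 34, 719]);
translate([33, 0, 0]) cube([391, 34, 33]);
translate([33, 0, 686]) cube([391, 34, 33]);


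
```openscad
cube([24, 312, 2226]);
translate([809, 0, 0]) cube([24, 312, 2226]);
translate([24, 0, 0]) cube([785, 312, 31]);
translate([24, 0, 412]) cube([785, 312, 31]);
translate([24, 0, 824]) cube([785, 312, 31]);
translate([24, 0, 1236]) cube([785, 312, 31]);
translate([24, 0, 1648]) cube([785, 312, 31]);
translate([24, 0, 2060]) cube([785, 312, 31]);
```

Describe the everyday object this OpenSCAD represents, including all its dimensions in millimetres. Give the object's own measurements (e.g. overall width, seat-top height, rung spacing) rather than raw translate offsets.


An open bookshelf. Two side panels, each 24 mm thick, 312 mm deep and 2226 mm tall, stand 833 mm apart (outside-to-outside). Between them sit 6 shelves, each 31 mm thick and 312 mm deep, spanning the full gap between the sides. The bottom shelf rests on the floor (its underside at z = 0) and the clear gap between one shelf's top and the next shelf's underside is 381 mm.


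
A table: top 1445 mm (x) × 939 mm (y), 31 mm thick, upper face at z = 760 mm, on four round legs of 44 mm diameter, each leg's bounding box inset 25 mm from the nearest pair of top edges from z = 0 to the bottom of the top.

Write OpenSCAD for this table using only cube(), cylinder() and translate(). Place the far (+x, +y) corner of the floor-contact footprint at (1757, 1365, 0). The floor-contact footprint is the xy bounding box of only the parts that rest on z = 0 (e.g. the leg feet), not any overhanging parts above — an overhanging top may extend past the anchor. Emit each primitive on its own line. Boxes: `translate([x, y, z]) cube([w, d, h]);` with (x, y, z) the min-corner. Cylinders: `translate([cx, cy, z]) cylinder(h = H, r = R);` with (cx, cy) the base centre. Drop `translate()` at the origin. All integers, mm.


translate([337, 451, 729]) cube([1445, 939, 31]);
translate([384, 498, 0]) cylinder(h = 729, r = 22);
translate([1735, 498, 0]) cylinder(h = 729, r = 22);
translate([384, 1343, 0]) cylinder(h = 729, r = 22);
translate([1735, 1343, 0]) cylinder(h = 729, r = 22);


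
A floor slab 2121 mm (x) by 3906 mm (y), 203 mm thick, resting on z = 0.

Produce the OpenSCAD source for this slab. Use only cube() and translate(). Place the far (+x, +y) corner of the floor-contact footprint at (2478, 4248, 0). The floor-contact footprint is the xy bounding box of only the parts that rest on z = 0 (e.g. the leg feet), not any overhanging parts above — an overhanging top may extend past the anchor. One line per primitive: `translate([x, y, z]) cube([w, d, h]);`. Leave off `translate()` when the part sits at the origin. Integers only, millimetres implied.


translate([357, 342, 0]) cube([2121, 3906, 203]);


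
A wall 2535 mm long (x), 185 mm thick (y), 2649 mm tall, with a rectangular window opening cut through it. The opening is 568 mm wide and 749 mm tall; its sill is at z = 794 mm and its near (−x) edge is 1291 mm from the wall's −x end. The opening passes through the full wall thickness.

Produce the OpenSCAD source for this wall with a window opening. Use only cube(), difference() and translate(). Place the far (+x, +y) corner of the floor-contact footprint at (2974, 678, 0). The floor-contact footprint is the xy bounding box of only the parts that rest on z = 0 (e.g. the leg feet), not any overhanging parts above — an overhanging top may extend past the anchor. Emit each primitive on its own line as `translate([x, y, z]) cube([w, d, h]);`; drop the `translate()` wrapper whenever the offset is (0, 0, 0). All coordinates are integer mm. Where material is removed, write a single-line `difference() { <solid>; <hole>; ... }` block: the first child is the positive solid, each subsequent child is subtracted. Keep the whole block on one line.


difference() { translate([439, 493, 0]) cube([2535, 185, 2649]); translate([1730, 493, 794]) cube([568, 185, 749]); }


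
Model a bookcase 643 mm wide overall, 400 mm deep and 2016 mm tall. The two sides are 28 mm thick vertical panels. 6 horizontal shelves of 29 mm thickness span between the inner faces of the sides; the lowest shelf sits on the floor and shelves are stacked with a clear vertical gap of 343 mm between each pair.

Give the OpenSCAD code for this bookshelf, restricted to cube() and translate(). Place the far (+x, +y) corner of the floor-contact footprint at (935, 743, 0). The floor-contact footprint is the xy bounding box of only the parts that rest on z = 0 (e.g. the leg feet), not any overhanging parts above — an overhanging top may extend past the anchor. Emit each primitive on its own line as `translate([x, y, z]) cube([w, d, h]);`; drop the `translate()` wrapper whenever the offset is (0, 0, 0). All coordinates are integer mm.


translate([292, 343, 0]) cube([28, 400, 2016]);
translate([907, 343, 0]) cube([28, 400, 2016]);
translate([320, 343, 0]) cube([587, 400, 29]);
translate([320, 343, 372]) cube([587, 400, 29]);
translate([320, 343, 744]) cube([587, 400, 29]);
translate([320, 343, 1116]) cube([587, 400, 29]);
translate([320, 343, 1488]) cube([587, 400, 29]);
translate([320, 343, 1860]) cube([587, 400, 29]);


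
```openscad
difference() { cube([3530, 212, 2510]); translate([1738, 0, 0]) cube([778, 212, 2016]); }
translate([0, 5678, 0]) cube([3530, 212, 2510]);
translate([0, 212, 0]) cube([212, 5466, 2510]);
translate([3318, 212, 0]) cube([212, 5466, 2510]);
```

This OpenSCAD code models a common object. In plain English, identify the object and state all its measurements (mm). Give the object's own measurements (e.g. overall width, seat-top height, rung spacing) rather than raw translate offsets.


A single room: four walls, each 2510 mm tall and 212 mm thick, enclosing an outside footprint 3530×5890 mm (x × y), no floor or roof. The front and back walls (−y and +y sides) run the full x-width; the side walls fit between their inner faces. A door opening 778 mm wide and 2016 mm tall is cut through the front wall from the floor up, its −x edge 1738 mm from the wall's −x end.


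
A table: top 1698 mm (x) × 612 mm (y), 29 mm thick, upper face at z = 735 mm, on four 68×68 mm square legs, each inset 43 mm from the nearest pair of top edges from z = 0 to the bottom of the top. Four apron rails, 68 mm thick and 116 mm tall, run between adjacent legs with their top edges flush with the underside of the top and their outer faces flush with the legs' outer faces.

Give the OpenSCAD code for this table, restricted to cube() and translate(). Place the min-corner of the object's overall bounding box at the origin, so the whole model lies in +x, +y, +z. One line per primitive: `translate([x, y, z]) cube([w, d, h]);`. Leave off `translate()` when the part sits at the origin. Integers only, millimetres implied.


// leg_h = 735 - 29 = 706
// apron z = 706 - 116 = 590
translate([0, 0, 706]) cube([1698, 612, 29]);
translate([43, 43, 0]) cube([68, 68, 706]);
translate([1587, 43, 0]) cube([68, 68, 706]);
translate([43, 501, 0]) cube([68, 68, 706]);
translate([1587, 501, 0]) cube([68, 68, 706]);
translate([111, 43, 590]) cube([1476, 68, 116]);
translate([111, 501, 590]) cube([1476, 68, 116]);
translate([43, 111, 590]) cube([68, 390, 116]);
translate([1587, 111, 590]) cube([68, 390, 116]);


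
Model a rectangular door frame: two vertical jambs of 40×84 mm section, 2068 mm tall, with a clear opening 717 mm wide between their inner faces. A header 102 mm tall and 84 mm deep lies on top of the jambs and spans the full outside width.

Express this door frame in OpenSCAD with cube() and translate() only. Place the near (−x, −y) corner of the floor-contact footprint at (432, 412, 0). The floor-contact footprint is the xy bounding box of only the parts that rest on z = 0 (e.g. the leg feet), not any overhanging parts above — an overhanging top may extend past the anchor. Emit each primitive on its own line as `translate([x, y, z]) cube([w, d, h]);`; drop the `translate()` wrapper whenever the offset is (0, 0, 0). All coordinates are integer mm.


translate([432, 412, 0]) cube([40, 84, 2068]);
translate([1189, 412, 0]) cube([40, 84, 2068]);
translate([432, 412, 2068]) cube([797, 84, 102]);


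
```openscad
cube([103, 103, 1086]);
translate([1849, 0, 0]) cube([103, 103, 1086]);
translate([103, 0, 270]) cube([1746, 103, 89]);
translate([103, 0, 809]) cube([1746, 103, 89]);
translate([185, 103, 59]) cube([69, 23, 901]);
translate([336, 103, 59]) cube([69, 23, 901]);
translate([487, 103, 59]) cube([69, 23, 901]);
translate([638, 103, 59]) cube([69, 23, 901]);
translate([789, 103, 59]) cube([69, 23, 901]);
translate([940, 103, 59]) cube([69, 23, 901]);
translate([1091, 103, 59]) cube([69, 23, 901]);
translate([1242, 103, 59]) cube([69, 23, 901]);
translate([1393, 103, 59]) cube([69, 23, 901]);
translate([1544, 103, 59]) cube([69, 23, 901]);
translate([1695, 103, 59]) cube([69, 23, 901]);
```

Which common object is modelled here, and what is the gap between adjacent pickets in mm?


A fence section. The picket gap is 82 mm.

Two posts, two rails, 11 pickets — a fence section. Span 1746 mm holds 11 pickets of 69 mm with 12 equal gaps: ⌊(1746 − 11·69) / 12⌋ = 82 mm.


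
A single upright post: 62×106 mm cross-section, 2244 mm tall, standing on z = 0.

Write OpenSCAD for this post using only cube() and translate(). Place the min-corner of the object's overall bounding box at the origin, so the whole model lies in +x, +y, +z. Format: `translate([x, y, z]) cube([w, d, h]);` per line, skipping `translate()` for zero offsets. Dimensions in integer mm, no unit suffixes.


cube([62, 106, 2244]);


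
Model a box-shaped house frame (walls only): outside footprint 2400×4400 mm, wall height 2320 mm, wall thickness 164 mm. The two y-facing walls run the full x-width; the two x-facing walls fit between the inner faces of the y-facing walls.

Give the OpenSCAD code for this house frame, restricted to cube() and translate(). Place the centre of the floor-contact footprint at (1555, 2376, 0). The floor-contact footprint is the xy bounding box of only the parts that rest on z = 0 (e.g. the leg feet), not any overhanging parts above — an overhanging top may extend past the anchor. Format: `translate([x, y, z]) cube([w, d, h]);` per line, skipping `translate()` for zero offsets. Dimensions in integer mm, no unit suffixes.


translate([355, 176, 0]) cube([2400, 164, 2320]);
translate([355, 4412, 0]) cube([2400, 164, 2320]);
translate([355, 340, 0]) cube([164, 4072, 2320]);
translate([2591, 340, 0]) cube([164, 4072, 2320]);


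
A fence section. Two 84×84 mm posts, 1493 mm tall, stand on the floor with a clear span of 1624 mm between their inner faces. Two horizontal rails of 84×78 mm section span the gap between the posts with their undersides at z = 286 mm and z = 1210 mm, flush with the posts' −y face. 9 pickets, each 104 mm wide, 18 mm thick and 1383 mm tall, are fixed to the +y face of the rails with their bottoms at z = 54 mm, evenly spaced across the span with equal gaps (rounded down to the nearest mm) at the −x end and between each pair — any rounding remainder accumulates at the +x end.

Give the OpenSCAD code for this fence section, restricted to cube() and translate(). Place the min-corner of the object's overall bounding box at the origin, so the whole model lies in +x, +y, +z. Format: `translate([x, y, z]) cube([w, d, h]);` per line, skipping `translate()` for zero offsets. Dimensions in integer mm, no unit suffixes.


cube([84, 84, 1493]);
translate([1708, 0, 0]) cube([84, 84, 1493]);
translate([84, 0, 286]) cube([1624, 84, 78]);
translate([84, 0, 1210]) cube([1624, 84, 78]);
translate([152, 84, 54]) cube([104, 18, 1383]);
translate([324, 84, 54]) cube([104, 18, 1383]);
translate([496, 84, 54]) cube([104, 18, 1383]);
translate([668, 84, 54]) cube([104, 18, 1383]);
translate([840, 84, 54]) cube([104, 18, 1383]);
translate([1012, 84, 54]) cube([104, 18, 1383]);
translate([1184, 84, 54]) cube([104, 18, 1383]);
translate([1356, 84, 54]) cube([104, 18, 1383]);
translate([1528, 84, 54]) cube([104, 18, 1383]);


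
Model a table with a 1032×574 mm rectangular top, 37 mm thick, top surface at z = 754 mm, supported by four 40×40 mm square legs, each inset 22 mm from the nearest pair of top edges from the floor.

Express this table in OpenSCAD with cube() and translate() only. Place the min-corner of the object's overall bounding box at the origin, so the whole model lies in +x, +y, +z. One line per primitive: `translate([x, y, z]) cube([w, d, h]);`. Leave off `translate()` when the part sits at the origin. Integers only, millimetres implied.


// leg_h = 754 - 37 = 717
translate([0, 0, 717]) cube([1032, 574, 37]);
translate([22, 22, 0]) cube([40, 40, 717]);
translate([970, 22, 0]) cube([40, 40, 717]);
translate([22, 512, 0]) cube([40, 40, 717]);
translate([970, 512, 0]) cube([40, 40, 717]);


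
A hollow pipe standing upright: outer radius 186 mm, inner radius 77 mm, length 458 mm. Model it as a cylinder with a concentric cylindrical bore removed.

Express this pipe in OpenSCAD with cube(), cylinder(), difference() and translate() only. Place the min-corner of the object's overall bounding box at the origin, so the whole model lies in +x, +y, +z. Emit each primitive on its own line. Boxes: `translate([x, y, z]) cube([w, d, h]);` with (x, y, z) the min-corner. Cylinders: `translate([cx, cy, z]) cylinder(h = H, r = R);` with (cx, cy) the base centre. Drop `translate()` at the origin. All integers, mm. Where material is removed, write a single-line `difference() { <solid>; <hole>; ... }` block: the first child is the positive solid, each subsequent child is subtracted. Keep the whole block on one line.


difference() { translate([186, 186, 0]) cylinder(h = 458, r = 186); translate([186, 186, 0]) cylinder(h = 458, r = 77); }


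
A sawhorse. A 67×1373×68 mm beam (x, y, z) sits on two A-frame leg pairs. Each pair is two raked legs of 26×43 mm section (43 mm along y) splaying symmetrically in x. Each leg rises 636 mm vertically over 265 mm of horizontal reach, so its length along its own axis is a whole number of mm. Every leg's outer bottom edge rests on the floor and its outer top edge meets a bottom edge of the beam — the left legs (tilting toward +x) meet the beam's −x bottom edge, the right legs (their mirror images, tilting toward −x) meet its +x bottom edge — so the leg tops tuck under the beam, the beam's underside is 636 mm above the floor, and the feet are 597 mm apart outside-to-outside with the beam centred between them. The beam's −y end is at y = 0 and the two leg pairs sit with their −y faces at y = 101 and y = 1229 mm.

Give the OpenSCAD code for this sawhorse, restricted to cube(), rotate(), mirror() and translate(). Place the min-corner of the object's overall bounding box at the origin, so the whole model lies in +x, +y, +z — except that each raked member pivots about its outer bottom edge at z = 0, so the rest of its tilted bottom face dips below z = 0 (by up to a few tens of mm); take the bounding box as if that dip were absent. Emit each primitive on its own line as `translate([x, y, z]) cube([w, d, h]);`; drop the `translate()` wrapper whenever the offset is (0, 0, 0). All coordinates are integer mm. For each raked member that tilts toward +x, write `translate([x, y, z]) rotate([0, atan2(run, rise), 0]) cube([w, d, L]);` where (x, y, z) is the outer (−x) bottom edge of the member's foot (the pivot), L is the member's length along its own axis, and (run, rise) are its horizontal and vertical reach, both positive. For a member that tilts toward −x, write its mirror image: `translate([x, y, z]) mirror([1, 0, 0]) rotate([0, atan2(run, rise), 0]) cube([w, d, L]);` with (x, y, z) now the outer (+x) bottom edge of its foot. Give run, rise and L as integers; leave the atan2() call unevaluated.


translate([265, 0, 636]) cube([67, 1373, 68]);
translate([0, 101, 0]) rotate([0, atan2(265, 636), 0]) cube([26, 43, 689]);
translate([597, 101, 0]) mirror([1, 0, 0]) rotate([0, atan2(265, 636), 0]) cube([26, 43, 689]);
translate([0, 1229, 0]) rotate([0, atan2(265, 636), 0]) cube([26, 43, 689]);
translate([597, 1229, 0]) mirror([1, 0, 0]) rotate([0, atan2(265, 636), 0]) cube([26, 43, 689]);


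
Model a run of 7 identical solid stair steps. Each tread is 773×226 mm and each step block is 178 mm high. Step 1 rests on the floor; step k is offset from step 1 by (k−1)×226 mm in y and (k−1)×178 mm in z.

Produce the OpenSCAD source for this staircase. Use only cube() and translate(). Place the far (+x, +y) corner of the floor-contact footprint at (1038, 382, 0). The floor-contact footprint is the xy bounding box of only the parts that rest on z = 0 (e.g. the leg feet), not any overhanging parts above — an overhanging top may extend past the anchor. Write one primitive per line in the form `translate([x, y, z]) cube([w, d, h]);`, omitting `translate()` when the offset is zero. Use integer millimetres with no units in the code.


translate([265, 156, 0]) cube([773, 226, 178]);
translate([265, 382, 178]) cube([773, 226, 178]);
translate([265, 608, 356]) cube([773, 226, 178]);
translate([265, 834, 534]) cube([773, 226, 178]);
translate([265, 1060, 712]) cube([773, 226, 178]);
translate([265, 1286, 890]) cube([773, 226, 178]);
translate([265, 1512, 1068]) cube([773, 226, 178]);


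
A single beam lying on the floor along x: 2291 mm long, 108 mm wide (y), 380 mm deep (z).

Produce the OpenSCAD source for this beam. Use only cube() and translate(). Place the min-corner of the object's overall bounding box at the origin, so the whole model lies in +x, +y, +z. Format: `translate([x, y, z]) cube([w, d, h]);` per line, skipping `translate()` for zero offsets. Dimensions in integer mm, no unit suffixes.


cube([2291, 108, 380]);


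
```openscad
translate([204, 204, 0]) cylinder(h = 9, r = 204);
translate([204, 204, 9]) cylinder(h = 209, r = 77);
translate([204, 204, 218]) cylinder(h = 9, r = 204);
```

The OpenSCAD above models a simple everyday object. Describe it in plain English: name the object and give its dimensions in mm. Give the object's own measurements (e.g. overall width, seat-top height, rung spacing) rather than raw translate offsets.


A spool: two coaxial disc flanges of radius 204 mm and thickness 9 mm, joined by a core cylinder of radius 77 mm and height 209 mm. The lower flange rests on z = 0 and the three cylinders share a vertical axis.


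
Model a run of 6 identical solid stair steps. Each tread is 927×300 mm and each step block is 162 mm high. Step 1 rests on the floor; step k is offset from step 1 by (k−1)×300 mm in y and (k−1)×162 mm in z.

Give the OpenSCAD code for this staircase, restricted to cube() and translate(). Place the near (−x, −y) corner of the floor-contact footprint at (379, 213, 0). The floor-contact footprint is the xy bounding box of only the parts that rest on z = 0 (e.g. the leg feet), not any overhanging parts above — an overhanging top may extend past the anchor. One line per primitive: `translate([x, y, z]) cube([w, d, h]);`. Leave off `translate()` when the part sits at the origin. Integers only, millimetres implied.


translate([379, 213, 0]) cube([927, 300, 162]);
translate([379, 513, 162]) cube([927, 300, 162]);
translate([379, 813, 324]) cube([927, 300, 162]);
translate([379, 1113, 486]) cube([927, 300, 162]);
translate([379, 1413, 648]) cube([927, 300, 162]);
translate([379, 1713, 810]) cube([927, 300, 162]);


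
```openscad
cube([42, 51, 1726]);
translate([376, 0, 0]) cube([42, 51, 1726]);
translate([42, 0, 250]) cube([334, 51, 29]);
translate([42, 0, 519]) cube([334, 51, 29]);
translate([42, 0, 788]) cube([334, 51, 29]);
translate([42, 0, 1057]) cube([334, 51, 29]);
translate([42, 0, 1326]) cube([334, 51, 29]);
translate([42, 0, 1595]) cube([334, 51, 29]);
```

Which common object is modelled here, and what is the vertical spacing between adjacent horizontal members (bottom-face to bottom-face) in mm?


A ladder. The rung spacing is 269 mm.

Two tall 42×51 posts with 6 short bars between them — a ladder. Adjacent rungs sit at z = 250 and z = 519, so the spacing is 519 − 250 = 269 mm.


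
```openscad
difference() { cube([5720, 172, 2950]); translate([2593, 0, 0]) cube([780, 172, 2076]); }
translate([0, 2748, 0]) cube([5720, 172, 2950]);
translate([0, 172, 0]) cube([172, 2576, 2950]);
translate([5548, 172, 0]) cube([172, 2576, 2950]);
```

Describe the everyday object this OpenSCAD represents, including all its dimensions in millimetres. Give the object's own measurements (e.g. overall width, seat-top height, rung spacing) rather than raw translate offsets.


A single room: four walls, each 2950 mm tall and 172 mm thick, enclosing an outside footprint 5720×2920 mm (x × y), no floor or roof. The front and back walls (−y and +y sides) run the full x-width; the side walls fit between their inner faces. A door opening 780 mm wide and 2076 mm tall is cut through the front wall from the floor up, its −x edge 2593 mm from the wall's −x end.


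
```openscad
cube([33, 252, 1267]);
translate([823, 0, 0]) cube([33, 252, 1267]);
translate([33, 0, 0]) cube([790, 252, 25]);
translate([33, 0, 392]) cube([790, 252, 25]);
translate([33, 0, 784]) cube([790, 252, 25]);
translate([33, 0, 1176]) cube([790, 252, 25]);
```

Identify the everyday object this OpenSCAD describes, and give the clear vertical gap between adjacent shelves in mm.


A bookshelf. The clear shelf gap is 367 mm.

Two tall side panels with 4 horizontal boards between them — a bookshelf. The first two shelf undersides are at z = 0 and z = 392; with shelf thickness 25, the clear gap is 392 − 0 − 25 = 367 mm.


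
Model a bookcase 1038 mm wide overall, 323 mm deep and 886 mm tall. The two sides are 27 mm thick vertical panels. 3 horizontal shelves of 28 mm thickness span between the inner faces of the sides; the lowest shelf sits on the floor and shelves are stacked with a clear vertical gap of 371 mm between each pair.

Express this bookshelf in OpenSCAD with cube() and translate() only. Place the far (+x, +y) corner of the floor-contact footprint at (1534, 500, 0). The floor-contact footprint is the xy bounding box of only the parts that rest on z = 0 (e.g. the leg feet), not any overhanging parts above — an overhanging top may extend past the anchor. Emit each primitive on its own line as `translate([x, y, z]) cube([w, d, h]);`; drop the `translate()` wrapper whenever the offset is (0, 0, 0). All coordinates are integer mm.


translate([496, 177, 0]) cube([27, 323, 886]);
translate([1507, 177, 0]) cube([27, 323, 886]);
translate([523, 177, 0]) cube([984, 323, 28]);
translate([523, 177, 399]) cube([984, 323, 28]);
translate([523, 177, 798]) cube([984, 323, 28]);


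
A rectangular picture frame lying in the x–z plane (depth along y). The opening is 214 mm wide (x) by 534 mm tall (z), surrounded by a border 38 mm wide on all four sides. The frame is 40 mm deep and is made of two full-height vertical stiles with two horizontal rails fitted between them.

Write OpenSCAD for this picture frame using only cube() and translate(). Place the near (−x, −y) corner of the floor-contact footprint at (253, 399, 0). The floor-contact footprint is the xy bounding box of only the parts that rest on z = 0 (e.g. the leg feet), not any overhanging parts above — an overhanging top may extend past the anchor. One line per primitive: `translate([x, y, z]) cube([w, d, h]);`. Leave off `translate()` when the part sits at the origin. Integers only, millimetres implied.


translate([253, 399, 0]) cube([38, 40, 610]);
translate([505, 399, 0]) cube([38, 40, 610]);
translate([291, 399, 0]) cube([214, 40, 38]);
translate([291, 399, 572]) cube([214, 40, 38]);


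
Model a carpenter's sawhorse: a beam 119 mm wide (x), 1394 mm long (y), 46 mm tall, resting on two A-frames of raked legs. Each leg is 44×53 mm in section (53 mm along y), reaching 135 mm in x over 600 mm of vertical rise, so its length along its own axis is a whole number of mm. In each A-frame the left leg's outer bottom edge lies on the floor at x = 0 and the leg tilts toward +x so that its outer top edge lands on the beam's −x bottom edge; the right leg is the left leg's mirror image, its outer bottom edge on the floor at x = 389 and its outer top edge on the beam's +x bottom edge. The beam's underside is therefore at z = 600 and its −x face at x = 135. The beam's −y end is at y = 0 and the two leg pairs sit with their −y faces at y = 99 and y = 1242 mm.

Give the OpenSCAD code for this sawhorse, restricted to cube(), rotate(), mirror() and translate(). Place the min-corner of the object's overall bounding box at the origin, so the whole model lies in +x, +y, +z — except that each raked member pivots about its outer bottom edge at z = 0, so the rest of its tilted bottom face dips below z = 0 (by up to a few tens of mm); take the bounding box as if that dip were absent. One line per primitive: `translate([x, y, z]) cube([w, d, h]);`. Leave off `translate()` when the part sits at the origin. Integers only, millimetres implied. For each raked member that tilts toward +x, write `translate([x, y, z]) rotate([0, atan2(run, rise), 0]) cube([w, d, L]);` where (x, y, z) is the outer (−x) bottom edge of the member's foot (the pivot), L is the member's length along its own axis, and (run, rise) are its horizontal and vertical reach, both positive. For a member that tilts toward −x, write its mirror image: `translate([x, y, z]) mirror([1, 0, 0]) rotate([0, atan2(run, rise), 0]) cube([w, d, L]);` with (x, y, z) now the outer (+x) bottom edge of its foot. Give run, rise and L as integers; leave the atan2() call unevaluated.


translate([135, 0, 600]) cube([119, 1394, 46]);
translate([0, 99, 0]) rotate([0, atan2(135, 600), 0]) cube([44, 53, 615]);
translate([389, 99, 0]) mirror([1, 0, 0]) rotate([0, atan2(135, 600), 0]) cube([44, 53, 615]);
translate([0, 1242, 0]) rotate([0, atan2(135, 600), 0]) cube([44, 53, 615]);
translate([389, 1242, 0]) mirror([1, 0, 0]) rotate([0, atan2(135, 600), 0]) cube([44, 53, 615]);


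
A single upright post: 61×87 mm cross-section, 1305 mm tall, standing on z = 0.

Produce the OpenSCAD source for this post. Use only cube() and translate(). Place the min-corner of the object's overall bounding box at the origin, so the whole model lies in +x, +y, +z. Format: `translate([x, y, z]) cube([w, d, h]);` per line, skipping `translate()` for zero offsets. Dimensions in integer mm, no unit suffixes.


cube([61, 87, 1305]);


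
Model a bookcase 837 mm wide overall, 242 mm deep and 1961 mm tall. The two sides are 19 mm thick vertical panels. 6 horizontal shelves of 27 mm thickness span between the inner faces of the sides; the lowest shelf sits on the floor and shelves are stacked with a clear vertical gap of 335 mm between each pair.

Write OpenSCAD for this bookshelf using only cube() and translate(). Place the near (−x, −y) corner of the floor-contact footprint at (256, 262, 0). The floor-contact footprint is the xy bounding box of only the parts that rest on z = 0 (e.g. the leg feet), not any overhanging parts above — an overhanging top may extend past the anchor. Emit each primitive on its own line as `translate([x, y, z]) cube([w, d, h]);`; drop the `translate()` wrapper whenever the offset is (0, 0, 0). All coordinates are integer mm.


translate([256, 262, 0]) cube([19, 242, 1961]);
translate([1074, 262, 0]) cube([19, 242, 1961]);
translate([275, 262, 0]) cube([799, 242, 27]);
translate([275, 262, 362]) cube([799, 242, 27]);
translate([275, 262, 724]) cube([799, 242, 27]);
translate([275, 262, 1086]) cube([799, 242, 27]);
translate([275, 262, 1448]) cube([799, 242, 27]);
translate([275, 262, 1810]) cube([799, 242, 27]);


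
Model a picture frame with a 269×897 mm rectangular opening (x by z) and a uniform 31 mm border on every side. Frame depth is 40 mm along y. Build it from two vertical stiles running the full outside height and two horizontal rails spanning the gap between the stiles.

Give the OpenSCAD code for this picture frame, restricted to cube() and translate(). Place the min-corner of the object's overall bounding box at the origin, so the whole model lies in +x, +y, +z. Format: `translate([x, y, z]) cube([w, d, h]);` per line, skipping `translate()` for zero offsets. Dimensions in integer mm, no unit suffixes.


cube([31, 40, 959]);
translate([300, 0, 0]) cube([31, 40, 959]);
translate([31, 0, 0]) cube([269, 40, 31]);
translate([31, 0, 928]) cube([269, 40, 31]);


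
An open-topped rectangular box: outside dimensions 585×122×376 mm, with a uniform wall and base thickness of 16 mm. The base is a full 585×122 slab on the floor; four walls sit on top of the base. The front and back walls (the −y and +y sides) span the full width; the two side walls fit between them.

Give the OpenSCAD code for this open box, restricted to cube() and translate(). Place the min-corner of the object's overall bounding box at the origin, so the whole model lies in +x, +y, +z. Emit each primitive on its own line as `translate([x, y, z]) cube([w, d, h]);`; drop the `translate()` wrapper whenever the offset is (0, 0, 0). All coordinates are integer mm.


cube([585, 122, 16]);
translate([0, 0, 16]) cube([585, 16, 360]);
translate([0, 106, 16]) cube([585, 16, 360]);
translate([0, 16, 16]) cube([16, 90, 360]);
translate([569, 16, 16]) cube([16, 90, 360]);


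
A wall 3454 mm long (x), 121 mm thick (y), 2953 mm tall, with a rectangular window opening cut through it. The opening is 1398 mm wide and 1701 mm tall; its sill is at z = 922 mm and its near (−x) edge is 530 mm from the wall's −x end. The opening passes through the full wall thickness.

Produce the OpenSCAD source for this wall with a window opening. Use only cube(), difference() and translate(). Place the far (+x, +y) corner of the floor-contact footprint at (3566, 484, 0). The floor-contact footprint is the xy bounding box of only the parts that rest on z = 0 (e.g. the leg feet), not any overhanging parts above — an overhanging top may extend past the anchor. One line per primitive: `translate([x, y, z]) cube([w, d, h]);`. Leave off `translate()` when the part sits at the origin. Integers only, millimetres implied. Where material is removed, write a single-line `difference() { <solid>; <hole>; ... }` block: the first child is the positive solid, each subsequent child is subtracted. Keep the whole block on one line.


difference() { translate([112, 363, 0]) cube([3454, 121, 2953]); translate([642, 363, 922]) cube([1398, 121, 1701]); }


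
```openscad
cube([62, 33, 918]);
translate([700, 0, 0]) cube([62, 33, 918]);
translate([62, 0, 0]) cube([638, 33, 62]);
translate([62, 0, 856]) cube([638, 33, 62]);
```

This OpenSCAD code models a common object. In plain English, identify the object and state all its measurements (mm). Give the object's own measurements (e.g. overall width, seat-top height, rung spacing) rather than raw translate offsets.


A rectangular picture frame lying in the x–z plane (depth along y). The opening is 638 mm wide (x) by 794 mm tall (z), surrounded by a border 62 mm wide on all four sides. The frame is 33 mm deep and is made of two full-height vertical stiles with two horizontal rails fitted between them.


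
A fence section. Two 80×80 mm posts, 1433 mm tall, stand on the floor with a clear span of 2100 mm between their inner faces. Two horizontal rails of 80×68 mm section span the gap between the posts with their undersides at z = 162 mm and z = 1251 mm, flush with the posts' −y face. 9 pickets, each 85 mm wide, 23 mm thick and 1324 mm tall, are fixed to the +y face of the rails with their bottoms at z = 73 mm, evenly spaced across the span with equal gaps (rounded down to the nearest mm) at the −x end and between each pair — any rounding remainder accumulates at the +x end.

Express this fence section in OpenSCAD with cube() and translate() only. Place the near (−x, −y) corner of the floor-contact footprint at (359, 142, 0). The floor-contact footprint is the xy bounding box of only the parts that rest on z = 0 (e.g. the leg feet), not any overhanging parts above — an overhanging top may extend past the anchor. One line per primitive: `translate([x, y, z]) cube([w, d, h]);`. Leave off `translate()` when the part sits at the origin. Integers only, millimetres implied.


translate([359, 142, 0]) cube([80, 80, 1433]);
translate([2539, 142, 0]) cube([80, 80, 1433]);
translate([439, 142, 162]) cube([2100, 80, 68]);
translate([439, 142, 1251]) cube([2100, 80, 68]);
translate([572, 222, 73]) cube([85, 23, 1324]);
translate([790, 222, 73]) cube([85, 23, 1324]);
translate([1008, 222, 73]) cube([85, 23, 1324]);
translate([1226, 222, 73]) cube([85, 23, 1324]);
translate([1444, 222, 73]) cube([85, 23, 1324]);
translate([1662, 222, 73]) cube([85, 23, 1324]);
translate([1880, 222, 73]) cube([85, 23, 1324]);
translate([2098, 222, 73]) cube([85, 23, 1324]);
translate([2316, 222, 73]) cube([85, 23, 1324]);


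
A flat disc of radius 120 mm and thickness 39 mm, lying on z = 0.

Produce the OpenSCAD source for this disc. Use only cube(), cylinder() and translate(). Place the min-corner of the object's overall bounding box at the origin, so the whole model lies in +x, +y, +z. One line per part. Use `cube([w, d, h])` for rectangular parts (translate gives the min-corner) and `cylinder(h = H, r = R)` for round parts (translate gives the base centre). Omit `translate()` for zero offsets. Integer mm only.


translate([120, 120, 0]) cylinder(h = 39, r = 120);


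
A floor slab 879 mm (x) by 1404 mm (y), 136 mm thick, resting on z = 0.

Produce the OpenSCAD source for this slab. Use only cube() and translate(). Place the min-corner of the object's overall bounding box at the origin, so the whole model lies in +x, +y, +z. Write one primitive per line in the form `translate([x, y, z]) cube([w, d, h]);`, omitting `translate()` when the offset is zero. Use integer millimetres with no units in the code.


cube([879, 1404, 136]);


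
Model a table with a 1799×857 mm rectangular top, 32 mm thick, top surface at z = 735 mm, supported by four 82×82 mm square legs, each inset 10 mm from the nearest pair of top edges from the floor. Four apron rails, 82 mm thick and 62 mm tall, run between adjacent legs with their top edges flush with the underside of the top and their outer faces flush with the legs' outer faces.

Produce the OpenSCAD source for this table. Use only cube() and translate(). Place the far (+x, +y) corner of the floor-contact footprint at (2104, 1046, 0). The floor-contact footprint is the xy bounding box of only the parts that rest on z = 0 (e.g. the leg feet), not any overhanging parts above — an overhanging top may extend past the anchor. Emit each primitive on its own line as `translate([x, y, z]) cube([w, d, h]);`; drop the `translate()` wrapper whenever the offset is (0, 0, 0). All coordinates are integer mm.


translate([315, 199, 703]) cube([1799, 857, 32]);
translate([325, 209, 0]) cube([82, 82, 703]);
translate([2022, 209, 0]) cube([82, 82, 703]);
translate([325, 964, 0]) cube([82, 82, 703]);
translate([2022, 964, 0]) cube([82, 82, 703]);
translate([407, 209, 641]) cube([1615, 82, 62]);
translate([407, 964, 641]) cube([1615, 82, 62]);
translate([325, 291, 641]) cube([82, 673, 62]);
translate([2022, 291, 641]) cube([82, 673, 62]);


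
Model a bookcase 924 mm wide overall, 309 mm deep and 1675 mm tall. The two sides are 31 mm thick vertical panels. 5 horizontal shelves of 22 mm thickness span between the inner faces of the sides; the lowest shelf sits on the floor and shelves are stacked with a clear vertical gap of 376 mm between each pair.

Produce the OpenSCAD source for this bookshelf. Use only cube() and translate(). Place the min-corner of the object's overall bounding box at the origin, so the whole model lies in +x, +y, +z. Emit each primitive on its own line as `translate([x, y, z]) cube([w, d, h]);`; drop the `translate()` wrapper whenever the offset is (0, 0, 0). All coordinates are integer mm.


cube([31, 309, 1675]);
translate([893, 0, 0]) cube([31, 309, 1675]);
translate([31, 0, 0]) cube([862, 309, 22]);
translate([31, 0, 398]) cube([862, 309, 22]);
translate([31, 0, 796]) cube([862, 309, 22]);
translate([31, 0, 1194]) cube([862, 309, 22]);
translate([31, 0, 1592]) cube([862, 309, 22]);


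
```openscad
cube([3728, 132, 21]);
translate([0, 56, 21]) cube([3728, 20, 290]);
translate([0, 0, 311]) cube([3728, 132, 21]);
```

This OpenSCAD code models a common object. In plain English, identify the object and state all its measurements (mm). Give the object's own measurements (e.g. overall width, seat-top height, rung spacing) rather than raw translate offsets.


An I-beam lying along x, 3728 mm long. Overall section height 332 mm. Two flanges 132 mm wide (y) and 21 mm thick, one on the floor and one at the top; a web 20 mm thick runs between them, centred on the flange width.


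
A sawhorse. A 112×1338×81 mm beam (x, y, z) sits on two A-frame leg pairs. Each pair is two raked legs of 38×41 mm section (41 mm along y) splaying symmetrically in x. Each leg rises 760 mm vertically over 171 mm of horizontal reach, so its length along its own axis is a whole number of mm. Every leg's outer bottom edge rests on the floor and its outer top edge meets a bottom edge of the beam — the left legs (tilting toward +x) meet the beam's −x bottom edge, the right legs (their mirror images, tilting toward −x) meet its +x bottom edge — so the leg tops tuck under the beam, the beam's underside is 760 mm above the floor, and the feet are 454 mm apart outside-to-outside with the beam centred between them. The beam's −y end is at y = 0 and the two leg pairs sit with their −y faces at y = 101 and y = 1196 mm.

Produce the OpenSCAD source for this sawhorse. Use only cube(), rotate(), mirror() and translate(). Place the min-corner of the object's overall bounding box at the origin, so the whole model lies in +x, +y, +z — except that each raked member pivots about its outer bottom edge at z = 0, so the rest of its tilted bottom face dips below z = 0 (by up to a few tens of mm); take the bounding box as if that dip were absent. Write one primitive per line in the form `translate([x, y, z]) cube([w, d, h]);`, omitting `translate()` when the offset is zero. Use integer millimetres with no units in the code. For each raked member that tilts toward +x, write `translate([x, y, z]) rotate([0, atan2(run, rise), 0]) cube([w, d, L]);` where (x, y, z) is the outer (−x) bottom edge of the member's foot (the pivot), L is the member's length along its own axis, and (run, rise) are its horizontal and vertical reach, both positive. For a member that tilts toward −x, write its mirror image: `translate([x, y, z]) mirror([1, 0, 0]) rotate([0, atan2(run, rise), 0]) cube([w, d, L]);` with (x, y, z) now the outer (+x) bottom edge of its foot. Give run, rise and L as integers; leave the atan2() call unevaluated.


translate([171, 0, 760]) cube([112, 1338, 81]);
translate([0, 101, 0]) rotate([0, atan2(171, 760), 0]) cube([38, 41, 779]);
translate([454, 101, 0]) mirror([1, 0, 0]) rotate([0, atan2(171, 760), 0]) cube([38, 41, 779]);
translate([0, 1196, 0]) rotate([0, atan2(171, 760), 0]) cube([38, 41, 779]);
translate([454, 1196, 0]) mirror([1, 0, 0]) rotate([0, atan2(171, 760), 0]) cube([38, 41, 779]);
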